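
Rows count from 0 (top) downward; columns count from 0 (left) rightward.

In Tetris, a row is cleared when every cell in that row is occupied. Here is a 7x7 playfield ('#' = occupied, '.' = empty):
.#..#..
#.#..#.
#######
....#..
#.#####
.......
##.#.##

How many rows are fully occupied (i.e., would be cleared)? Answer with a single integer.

Check each row:
  row 0: 5 empty cells -> not full
  row 1: 4 empty cells -> not full
  row 2: 0 empty cells -> FULL (clear)
  row 3: 6 empty cells -> not full
  row 4: 1 empty cell -> not full
  row 5: 7 empty cells -> not full
  row 6: 2 empty cells -> not full
Total rows cleared: 1

Answer: 1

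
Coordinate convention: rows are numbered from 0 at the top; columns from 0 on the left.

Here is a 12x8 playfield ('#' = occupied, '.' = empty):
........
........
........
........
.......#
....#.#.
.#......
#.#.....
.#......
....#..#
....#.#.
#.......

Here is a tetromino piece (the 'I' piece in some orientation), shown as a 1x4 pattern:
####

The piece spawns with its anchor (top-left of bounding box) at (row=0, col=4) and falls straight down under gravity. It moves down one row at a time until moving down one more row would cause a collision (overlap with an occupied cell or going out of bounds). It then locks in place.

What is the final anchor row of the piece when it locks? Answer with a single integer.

Answer: 3

Derivation:
Spawn at (row=0, col=4). Try each row:
  row 0: fits
  row 1: fits
  row 2: fits
  row 3: fits
  row 4: blocked -> lock at row 3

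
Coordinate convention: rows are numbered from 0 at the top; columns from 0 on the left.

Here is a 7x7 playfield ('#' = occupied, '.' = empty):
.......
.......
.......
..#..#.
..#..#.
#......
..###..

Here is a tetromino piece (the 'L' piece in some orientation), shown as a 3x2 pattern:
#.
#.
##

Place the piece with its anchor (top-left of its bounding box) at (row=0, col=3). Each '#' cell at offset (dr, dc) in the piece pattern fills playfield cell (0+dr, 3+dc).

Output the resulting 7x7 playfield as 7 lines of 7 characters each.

Fill (0+0,3+0) = (0,3)
Fill (0+1,3+0) = (1,3)
Fill (0+2,3+0) = (2,3)
Fill (0+2,3+1) = (2,4)

Answer: ...#...
...#...
...##..
..#..#.
..#..#.
#......
..###..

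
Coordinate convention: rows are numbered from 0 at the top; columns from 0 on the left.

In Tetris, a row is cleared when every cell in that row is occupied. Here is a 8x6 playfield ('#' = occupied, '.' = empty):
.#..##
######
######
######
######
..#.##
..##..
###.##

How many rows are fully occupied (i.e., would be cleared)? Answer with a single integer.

Answer: 4

Derivation:
Check each row:
  row 0: 3 empty cells -> not full
  row 1: 0 empty cells -> FULL (clear)
  row 2: 0 empty cells -> FULL (clear)
  row 3: 0 empty cells -> FULL (clear)
  row 4: 0 empty cells -> FULL (clear)
  row 5: 3 empty cells -> not full
  row 6: 4 empty cells -> not full
  row 7: 1 empty cell -> not full
Total rows cleared: 4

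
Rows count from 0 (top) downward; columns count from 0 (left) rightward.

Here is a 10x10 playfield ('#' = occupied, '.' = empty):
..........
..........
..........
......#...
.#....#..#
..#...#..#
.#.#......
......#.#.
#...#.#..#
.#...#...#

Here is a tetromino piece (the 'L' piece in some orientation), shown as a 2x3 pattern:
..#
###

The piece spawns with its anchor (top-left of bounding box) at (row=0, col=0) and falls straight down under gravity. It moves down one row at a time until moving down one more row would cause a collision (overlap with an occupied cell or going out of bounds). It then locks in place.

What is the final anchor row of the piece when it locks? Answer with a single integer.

Spawn at (row=0, col=0). Try each row:
  row 0: fits
  row 1: fits
  row 2: fits
  row 3: blocked -> lock at row 2

Answer: 2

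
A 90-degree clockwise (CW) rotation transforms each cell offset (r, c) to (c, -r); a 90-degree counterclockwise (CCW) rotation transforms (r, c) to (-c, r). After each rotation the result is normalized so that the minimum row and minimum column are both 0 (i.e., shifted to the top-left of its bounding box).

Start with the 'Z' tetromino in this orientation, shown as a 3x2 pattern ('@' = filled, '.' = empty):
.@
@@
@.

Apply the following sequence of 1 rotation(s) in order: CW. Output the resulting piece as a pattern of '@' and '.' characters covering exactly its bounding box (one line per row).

Start:
.@
@@
@.
After rotation 1 (CW):
@@.
.@@

Answer: @@.
.@@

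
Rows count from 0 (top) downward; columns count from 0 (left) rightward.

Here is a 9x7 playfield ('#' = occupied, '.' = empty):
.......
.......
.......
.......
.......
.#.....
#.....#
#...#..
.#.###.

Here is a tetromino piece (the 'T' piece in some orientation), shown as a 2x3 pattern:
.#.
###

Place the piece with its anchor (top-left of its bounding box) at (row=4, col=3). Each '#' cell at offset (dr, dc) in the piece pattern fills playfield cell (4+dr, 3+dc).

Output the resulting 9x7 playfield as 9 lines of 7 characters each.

Fill (4+0,3+1) = (4,4)
Fill (4+1,3+0) = (5,3)
Fill (4+1,3+1) = (5,4)
Fill (4+1,3+2) = (5,5)

Answer: .......
.......
.......
.......
....#..
.#.###.
#.....#
#...#..
.#.###.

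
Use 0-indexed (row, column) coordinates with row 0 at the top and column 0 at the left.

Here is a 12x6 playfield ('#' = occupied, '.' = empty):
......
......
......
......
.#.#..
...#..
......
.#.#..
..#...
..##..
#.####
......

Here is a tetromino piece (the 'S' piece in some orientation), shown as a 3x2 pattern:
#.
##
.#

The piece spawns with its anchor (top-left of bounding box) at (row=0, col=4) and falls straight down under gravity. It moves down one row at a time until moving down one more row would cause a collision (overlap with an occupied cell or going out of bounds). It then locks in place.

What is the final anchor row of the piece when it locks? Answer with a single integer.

Answer: 7

Derivation:
Spawn at (row=0, col=4). Try each row:
  row 0: fits
  row 1: fits
  row 2: fits
  row 3: fits
  row 4: fits
  row 5: fits
  row 6: fits
  row 7: fits
  row 8: blocked -> lock at row 7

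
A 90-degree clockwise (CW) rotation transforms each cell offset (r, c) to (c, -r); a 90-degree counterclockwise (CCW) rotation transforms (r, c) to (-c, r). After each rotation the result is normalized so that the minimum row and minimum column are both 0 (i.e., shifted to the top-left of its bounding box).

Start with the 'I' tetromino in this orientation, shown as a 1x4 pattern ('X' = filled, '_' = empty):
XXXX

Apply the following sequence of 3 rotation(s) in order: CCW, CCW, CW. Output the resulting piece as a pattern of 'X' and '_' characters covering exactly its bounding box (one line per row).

Answer: X
X
X
X

Derivation:
Start:
XXXX
After rotation 1 (CCW):
X
X
X
X
After rotation 2 (CCW):
XXXX
After rotation 3 (CW):
X
X
X
X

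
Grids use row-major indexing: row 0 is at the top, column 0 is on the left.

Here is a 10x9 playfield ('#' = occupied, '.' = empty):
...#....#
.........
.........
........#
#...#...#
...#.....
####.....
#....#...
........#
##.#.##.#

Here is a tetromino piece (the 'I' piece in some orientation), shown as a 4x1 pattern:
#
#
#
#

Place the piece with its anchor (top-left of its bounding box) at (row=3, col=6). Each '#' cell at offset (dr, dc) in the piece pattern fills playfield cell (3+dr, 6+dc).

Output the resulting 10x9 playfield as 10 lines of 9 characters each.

Fill (3+0,6+0) = (3,6)
Fill (3+1,6+0) = (4,6)
Fill (3+2,6+0) = (5,6)
Fill (3+3,6+0) = (6,6)

Answer: ...#....#
.........
.........
......#.#
#...#.#.#
...#..#..
####..#..
#....#...
........#
##.#.##.#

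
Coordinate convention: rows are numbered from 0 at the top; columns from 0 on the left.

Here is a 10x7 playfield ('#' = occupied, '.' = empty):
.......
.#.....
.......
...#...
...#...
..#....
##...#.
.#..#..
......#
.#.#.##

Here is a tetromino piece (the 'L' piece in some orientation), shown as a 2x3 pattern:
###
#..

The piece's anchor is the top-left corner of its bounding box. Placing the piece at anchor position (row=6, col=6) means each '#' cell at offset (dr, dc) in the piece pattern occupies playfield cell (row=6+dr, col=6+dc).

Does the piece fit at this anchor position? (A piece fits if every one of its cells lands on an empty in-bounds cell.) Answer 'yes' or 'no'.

Check each piece cell at anchor (6, 6):
  offset (0,0) -> (6,6): empty -> OK
  offset (0,1) -> (6,7): out of bounds -> FAIL
  offset (0,2) -> (6,8): out of bounds -> FAIL
  offset (1,0) -> (7,6): empty -> OK
All cells valid: no

Answer: no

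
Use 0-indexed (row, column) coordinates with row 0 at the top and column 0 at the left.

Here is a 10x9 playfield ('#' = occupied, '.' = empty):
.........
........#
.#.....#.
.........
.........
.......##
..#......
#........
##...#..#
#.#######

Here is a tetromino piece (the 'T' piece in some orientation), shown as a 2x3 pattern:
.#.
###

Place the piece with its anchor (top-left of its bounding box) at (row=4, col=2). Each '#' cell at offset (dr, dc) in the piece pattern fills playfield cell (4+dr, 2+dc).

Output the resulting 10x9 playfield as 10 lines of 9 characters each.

Fill (4+0,2+1) = (4,3)
Fill (4+1,2+0) = (5,2)
Fill (4+1,2+1) = (5,3)
Fill (4+1,2+2) = (5,4)

Answer: .........
........#
.#.....#.
.........
...#.....
..###..##
..#......
#........
##...#..#
#.#######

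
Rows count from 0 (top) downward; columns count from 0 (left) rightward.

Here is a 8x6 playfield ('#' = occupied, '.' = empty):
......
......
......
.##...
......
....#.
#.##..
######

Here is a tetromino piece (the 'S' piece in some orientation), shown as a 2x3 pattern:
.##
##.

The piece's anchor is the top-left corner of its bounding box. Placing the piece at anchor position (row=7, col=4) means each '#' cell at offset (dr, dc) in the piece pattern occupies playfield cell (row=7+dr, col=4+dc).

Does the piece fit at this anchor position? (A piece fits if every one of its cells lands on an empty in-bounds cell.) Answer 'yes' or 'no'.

Check each piece cell at anchor (7, 4):
  offset (0,1) -> (7,5): occupied ('#') -> FAIL
  offset (0,2) -> (7,6): out of bounds -> FAIL
  offset (1,0) -> (8,4): out of bounds -> FAIL
  offset (1,1) -> (8,5): out of bounds -> FAIL
All cells valid: no

Answer: no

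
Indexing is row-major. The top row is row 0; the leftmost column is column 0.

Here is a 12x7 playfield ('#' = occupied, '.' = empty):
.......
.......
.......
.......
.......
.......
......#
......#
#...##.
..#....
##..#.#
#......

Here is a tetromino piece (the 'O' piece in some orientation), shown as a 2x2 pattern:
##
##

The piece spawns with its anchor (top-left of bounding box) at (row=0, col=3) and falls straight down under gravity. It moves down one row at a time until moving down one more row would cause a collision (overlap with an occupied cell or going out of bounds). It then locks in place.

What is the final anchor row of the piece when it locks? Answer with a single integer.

Spawn at (row=0, col=3). Try each row:
  row 0: fits
  row 1: fits
  row 2: fits
  row 3: fits
  row 4: fits
  row 5: fits
  row 6: fits
  row 7: blocked -> lock at row 6

Answer: 6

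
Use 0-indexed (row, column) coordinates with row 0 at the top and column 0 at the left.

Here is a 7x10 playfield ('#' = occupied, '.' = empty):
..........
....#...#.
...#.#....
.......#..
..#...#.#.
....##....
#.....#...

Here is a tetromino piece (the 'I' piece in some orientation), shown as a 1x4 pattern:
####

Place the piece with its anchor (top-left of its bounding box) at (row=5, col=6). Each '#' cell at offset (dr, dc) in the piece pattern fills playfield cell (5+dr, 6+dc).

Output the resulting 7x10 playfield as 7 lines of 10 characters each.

Answer: ..........
....#...#.
...#.#....
.......#..
..#...#.#.
....######
#.....#...

Derivation:
Fill (5+0,6+0) = (5,6)
Fill (5+0,6+1) = (5,7)
Fill (5+0,6+2) = (5,8)
Fill (5+0,6+3) = (5,9)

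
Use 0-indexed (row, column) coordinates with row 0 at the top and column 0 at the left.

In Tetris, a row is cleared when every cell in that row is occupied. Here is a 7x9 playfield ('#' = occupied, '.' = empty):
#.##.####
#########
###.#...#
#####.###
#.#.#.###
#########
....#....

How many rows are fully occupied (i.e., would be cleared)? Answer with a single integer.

Answer: 2

Derivation:
Check each row:
  row 0: 2 empty cells -> not full
  row 1: 0 empty cells -> FULL (clear)
  row 2: 4 empty cells -> not full
  row 3: 1 empty cell -> not full
  row 4: 3 empty cells -> not full
  row 5: 0 empty cells -> FULL (clear)
  row 6: 8 empty cells -> not full
Total rows cleared: 2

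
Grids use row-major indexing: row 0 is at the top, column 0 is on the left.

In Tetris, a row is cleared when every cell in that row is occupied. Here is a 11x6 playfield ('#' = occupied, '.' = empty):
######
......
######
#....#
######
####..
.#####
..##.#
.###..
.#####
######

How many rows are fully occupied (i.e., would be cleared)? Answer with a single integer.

Answer: 4

Derivation:
Check each row:
  row 0: 0 empty cells -> FULL (clear)
  row 1: 6 empty cells -> not full
  row 2: 0 empty cells -> FULL (clear)
  row 3: 4 empty cells -> not full
  row 4: 0 empty cells -> FULL (clear)
  row 5: 2 empty cells -> not full
  row 6: 1 empty cell -> not full
  row 7: 3 empty cells -> not full
  row 8: 3 empty cells -> not full
  row 9: 1 empty cell -> not full
  row 10: 0 empty cells -> FULL (clear)
Total rows cleared: 4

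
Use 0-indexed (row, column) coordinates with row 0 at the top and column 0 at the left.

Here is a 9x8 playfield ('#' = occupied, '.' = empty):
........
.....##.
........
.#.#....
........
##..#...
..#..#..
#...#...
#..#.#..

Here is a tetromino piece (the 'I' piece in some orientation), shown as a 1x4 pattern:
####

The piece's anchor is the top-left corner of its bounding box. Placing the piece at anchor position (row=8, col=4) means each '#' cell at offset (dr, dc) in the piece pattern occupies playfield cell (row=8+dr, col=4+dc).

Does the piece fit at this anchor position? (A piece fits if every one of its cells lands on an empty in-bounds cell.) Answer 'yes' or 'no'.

Answer: no

Derivation:
Check each piece cell at anchor (8, 4):
  offset (0,0) -> (8,4): empty -> OK
  offset (0,1) -> (8,5): occupied ('#') -> FAIL
  offset (0,2) -> (8,6): empty -> OK
  offset (0,3) -> (8,7): empty -> OK
All cells valid: no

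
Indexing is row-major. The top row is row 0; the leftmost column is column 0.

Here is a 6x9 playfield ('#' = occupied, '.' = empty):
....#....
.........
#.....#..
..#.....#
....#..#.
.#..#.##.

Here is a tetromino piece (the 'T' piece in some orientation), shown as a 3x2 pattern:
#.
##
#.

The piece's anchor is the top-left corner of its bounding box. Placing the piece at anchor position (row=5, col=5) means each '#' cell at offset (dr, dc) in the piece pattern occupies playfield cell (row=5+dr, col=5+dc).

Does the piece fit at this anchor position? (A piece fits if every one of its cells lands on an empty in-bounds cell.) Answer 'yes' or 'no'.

Answer: no

Derivation:
Check each piece cell at anchor (5, 5):
  offset (0,0) -> (5,5): empty -> OK
  offset (1,0) -> (6,5): out of bounds -> FAIL
  offset (1,1) -> (6,6): out of bounds -> FAIL
  offset (2,0) -> (7,5): out of bounds -> FAIL
All cells valid: no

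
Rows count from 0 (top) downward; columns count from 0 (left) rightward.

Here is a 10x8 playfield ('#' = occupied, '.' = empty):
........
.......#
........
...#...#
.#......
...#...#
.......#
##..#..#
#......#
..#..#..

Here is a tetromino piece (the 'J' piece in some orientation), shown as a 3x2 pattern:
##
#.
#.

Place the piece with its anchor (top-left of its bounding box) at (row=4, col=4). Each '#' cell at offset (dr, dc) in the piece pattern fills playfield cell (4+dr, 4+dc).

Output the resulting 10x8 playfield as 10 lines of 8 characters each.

Answer: ........
.......#
........
...#...#
.#..##..
...##..#
....#..#
##..#..#
#......#
..#..#..

Derivation:
Fill (4+0,4+0) = (4,4)
Fill (4+0,4+1) = (4,5)
Fill (4+1,4+0) = (5,4)
Fill (4+2,4+0) = (6,4)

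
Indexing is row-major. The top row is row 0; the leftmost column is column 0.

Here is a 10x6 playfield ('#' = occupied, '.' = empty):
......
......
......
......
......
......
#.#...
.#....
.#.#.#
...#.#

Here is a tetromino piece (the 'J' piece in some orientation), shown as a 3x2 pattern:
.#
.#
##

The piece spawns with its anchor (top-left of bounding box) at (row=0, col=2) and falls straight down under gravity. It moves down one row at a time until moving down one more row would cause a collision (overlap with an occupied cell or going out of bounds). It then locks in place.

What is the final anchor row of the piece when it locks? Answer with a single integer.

Spawn at (row=0, col=2). Try each row:
  row 0: fits
  row 1: fits
  row 2: fits
  row 3: fits
  row 4: blocked -> lock at row 3

Answer: 3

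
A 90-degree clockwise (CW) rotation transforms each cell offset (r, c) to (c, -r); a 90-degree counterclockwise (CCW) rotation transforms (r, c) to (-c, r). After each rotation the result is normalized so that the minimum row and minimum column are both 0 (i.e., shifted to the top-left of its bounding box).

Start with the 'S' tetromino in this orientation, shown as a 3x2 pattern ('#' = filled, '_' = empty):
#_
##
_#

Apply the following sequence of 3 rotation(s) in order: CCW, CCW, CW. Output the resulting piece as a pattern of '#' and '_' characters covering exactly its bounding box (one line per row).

Start:
#_
##
_#
After rotation 1 (CCW):
_##
##_
After rotation 2 (CCW):
#_
##
_#
After rotation 3 (CW):
_##
##_

Answer: _##
##_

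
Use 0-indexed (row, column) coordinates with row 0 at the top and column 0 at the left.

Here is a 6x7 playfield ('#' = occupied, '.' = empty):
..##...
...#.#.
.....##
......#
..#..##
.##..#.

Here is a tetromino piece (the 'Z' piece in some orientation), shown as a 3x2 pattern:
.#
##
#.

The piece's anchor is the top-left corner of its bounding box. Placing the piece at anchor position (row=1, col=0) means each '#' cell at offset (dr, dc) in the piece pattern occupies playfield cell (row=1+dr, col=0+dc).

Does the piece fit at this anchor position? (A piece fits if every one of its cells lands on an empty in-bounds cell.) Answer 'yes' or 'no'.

Answer: yes

Derivation:
Check each piece cell at anchor (1, 0):
  offset (0,1) -> (1,1): empty -> OK
  offset (1,0) -> (2,0): empty -> OK
  offset (1,1) -> (2,1): empty -> OK
  offset (2,0) -> (3,0): empty -> OK
All cells valid: yes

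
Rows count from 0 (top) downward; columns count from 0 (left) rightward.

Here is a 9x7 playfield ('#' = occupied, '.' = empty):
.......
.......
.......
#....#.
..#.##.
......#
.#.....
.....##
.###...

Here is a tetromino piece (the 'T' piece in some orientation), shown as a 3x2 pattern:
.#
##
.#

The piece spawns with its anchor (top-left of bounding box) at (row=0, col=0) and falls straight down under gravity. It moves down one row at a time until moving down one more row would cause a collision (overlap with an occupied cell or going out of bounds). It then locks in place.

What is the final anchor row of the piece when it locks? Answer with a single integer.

Spawn at (row=0, col=0). Try each row:
  row 0: fits
  row 1: fits
  row 2: blocked -> lock at row 1

Answer: 1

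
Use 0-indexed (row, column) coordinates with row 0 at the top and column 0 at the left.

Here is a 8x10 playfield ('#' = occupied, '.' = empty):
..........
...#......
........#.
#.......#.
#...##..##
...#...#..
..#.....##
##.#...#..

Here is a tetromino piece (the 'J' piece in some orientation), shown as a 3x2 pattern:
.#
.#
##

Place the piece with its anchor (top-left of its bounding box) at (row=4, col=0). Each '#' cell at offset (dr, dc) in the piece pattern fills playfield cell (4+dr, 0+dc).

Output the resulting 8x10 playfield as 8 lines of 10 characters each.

Answer: ..........
...#......
........#.
#.......#.
##..##..##
.#.#...#..
###.....##
##.#...#..

Derivation:
Fill (4+0,0+1) = (4,1)
Fill (4+1,0+1) = (5,1)
Fill (4+2,0+0) = (6,0)
Fill (4+2,0+1) = (6,1)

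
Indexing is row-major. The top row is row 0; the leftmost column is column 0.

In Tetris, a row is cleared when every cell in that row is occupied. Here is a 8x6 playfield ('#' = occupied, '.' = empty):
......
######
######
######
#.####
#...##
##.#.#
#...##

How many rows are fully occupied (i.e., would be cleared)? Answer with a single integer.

Answer: 3

Derivation:
Check each row:
  row 0: 6 empty cells -> not full
  row 1: 0 empty cells -> FULL (clear)
  row 2: 0 empty cells -> FULL (clear)
  row 3: 0 empty cells -> FULL (clear)
  row 4: 1 empty cell -> not full
  row 5: 3 empty cells -> not full
  row 6: 2 empty cells -> not full
  row 7: 3 empty cells -> not full
Total rows cleared: 3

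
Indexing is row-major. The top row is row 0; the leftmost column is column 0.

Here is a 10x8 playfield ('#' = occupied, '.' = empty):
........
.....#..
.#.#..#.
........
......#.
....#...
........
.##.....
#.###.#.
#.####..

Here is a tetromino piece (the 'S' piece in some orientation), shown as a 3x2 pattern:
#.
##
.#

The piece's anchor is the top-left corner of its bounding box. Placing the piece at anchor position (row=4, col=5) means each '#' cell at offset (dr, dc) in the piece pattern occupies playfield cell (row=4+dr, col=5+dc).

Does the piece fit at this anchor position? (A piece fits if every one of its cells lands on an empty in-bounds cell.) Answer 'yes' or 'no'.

Answer: yes

Derivation:
Check each piece cell at anchor (4, 5):
  offset (0,0) -> (4,5): empty -> OK
  offset (1,0) -> (5,5): empty -> OK
  offset (1,1) -> (5,6): empty -> OK
  offset (2,1) -> (6,6): empty -> OK
All cells valid: yes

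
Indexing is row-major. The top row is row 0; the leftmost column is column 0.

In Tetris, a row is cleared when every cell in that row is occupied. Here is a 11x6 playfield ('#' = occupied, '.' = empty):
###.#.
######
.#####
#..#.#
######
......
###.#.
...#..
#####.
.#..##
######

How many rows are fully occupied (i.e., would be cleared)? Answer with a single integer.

Answer: 3

Derivation:
Check each row:
  row 0: 2 empty cells -> not full
  row 1: 0 empty cells -> FULL (clear)
  row 2: 1 empty cell -> not full
  row 3: 3 empty cells -> not full
  row 4: 0 empty cells -> FULL (clear)
  row 5: 6 empty cells -> not full
  row 6: 2 empty cells -> not full
  row 7: 5 empty cells -> not full
  row 8: 1 empty cell -> not full
  row 9: 3 empty cells -> not full
  row 10: 0 empty cells -> FULL (clear)
Total rows cleared: 3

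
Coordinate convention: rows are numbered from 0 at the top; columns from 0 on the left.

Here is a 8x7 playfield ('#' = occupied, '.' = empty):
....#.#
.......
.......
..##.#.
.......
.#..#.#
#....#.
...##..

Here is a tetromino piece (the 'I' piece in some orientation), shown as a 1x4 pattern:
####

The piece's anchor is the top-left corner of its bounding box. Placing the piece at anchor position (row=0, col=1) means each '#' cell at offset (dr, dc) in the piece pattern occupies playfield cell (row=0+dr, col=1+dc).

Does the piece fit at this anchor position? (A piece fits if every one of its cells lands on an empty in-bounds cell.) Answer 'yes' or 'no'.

Answer: no

Derivation:
Check each piece cell at anchor (0, 1):
  offset (0,0) -> (0,1): empty -> OK
  offset (0,1) -> (0,2): empty -> OK
  offset (0,2) -> (0,3): empty -> OK
  offset (0,3) -> (0,4): occupied ('#') -> FAIL
All cells valid: no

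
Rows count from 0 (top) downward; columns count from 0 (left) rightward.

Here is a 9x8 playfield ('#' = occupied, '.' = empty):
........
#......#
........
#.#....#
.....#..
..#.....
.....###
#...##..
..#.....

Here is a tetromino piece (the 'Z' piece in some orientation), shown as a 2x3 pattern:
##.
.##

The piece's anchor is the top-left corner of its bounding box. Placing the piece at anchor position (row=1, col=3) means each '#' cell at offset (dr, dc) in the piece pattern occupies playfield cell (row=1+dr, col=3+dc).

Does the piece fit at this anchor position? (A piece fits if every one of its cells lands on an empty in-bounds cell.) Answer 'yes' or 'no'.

Check each piece cell at anchor (1, 3):
  offset (0,0) -> (1,3): empty -> OK
  offset (0,1) -> (1,4): empty -> OK
  offset (1,1) -> (2,4): empty -> OK
  offset (1,2) -> (2,5): empty -> OK
All cells valid: yes

Answer: yes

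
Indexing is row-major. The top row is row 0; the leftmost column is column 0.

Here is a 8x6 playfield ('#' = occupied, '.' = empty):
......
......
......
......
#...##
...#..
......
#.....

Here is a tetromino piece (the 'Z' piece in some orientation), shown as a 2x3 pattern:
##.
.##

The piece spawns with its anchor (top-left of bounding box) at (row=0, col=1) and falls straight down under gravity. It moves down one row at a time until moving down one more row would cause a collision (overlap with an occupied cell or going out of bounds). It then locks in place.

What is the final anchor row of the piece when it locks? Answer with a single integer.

Spawn at (row=0, col=1). Try each row:
  row 0: fits
  row 1: fits
  row 2: fits
  row 3: fits
  row 4: blocked -> lock at row 3

Answer: 3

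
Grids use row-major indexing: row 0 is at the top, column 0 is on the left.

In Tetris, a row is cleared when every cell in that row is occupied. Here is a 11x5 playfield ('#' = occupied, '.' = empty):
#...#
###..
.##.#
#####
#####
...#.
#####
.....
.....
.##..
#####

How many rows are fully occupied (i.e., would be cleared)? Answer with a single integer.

Answer: 4

Derivation:
Check each row:
  row 0: 3 empty cells -> not full
  row 1: 2 empty cells -> not full
  row 2: 2 empty cells -> not full
  row 3: 0 empty cells -> FULL (clear)
  row 4: 0 empty cells -> FULL (clear)
  row 5: 4 empty cells -> not full
  row 6: 0 empty cells -> FULL (clear)
  row 7: 5 empty cells -> not full
  row 8: 5 empty cells -> not full
  row 9: 3 empty cells -> not full
  row 10: 0 empty cells -> FULL (clear)
Total rows cleared: 4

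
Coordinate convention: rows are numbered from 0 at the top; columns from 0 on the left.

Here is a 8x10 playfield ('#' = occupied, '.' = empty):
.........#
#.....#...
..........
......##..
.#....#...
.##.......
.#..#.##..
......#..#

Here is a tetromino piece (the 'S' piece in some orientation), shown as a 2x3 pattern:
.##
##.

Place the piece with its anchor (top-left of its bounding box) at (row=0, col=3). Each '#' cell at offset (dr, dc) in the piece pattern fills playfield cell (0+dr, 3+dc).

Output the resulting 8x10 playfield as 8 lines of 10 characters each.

Answer: ....##...#
#..##.#...
..........
......##..
.#....#...
.##.......
.#..#.##..
......#..#

Derivation:
Fill (0+0,3+1) = (0,4)
Fill (0+0,3+2) = (0,5)
Fill (0+1,3+0) = (1,3)
Fill (0+1,3+1) = (1,4)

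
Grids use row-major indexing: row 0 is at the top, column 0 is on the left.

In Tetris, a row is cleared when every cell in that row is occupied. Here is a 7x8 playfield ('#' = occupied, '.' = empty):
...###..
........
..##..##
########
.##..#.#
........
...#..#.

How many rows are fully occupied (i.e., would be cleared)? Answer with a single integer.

Check each row:
  row 0: 5 empty cells -> not full
  row 1: 8 empty cells -> not full
  row 2: 4 empty cells -> not full
  row 3: 0 empty cells -> FULL (clear)
  row 4: 4 empty cells -> not full
  row 5: 8 empty cells -> not full
  row 6: 6 empty cells -> not full
Total rows cleared: 1

Answer: 1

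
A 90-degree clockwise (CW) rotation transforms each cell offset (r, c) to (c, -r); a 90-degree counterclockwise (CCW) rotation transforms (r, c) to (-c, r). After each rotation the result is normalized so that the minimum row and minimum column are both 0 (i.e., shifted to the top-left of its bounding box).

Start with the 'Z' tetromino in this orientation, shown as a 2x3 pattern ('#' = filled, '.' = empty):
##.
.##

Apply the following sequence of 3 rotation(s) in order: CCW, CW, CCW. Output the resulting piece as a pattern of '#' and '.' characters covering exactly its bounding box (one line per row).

Start:
##.
.##
After rotation 1 (CCW):
.#
##
#.
After rotation 2 (CW):
##.
.##
After rotation 3 (CCW):
.#
##
#.

Answer: .#
##
#.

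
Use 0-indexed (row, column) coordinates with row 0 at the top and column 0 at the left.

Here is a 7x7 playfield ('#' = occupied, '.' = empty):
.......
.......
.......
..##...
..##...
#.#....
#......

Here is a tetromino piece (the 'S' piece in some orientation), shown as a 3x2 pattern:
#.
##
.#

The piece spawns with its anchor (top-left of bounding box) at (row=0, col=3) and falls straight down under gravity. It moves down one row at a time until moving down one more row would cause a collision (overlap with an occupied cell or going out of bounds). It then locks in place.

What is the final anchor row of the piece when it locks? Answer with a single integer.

Spawn at (row=0, col=3). Try each row:
  row 0: fits
  row 1: fits
  row 2: blocked -> lock at row 1

Answer: 1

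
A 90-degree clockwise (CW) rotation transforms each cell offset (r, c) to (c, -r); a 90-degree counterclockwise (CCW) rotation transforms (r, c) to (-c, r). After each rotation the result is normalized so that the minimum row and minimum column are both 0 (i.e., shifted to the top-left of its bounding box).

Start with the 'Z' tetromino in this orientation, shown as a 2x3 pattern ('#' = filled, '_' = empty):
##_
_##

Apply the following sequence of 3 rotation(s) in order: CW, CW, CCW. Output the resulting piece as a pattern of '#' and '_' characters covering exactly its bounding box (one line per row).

Answer: _#
##
#_

Derivation:
Start:
##_
_##
After rotation 1 (CW):
_#
##
#_
After rotation 2 (CW):
##_
_##
After rotation 3 (CCW):
_#
##
#_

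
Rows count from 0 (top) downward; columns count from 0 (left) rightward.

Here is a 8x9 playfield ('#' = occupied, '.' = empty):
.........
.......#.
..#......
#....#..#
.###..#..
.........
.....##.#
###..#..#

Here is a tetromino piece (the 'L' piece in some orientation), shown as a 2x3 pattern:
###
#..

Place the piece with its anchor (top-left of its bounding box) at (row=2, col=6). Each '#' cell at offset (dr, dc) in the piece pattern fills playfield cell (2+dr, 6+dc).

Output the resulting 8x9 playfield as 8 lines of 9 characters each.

Answer: .........
.......#.
..#...###
#....##.#
.###..#..
.........
.....##.#
###..#..#

Derivation:
Fill (2+0,6+0) = (2,6)
Fill (2+0,6+1) = (2,7)
Fill (2+0,6+2) = (2,8)
Fill (2+1,6+0) = (3,6)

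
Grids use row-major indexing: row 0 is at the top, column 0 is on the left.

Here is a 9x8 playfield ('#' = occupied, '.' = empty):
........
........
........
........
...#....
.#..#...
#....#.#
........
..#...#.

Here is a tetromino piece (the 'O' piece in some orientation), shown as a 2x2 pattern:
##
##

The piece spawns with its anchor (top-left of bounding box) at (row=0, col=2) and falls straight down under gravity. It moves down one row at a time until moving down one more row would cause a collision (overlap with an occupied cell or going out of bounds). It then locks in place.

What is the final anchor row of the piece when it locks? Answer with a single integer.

Spawn at (row=0, col=2). Try each row:
  row 0: fits
  row 1: fits
  row 2: fits
  row 3: blocked -> lock at row 2

Answer: 2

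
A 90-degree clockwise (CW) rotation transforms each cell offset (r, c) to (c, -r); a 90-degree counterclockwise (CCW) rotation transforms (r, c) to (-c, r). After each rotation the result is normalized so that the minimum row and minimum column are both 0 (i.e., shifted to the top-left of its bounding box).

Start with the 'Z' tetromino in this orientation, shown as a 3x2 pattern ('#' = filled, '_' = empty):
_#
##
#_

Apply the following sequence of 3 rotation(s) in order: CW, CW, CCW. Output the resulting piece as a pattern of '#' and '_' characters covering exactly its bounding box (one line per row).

Start:
_#
##
#_
After rotation 1 (CW):
##_
_##
After rotation 2 (CW):
_#
##
#_
After rotation 3 (CCW):
##_
_##

Answer: ##_
_##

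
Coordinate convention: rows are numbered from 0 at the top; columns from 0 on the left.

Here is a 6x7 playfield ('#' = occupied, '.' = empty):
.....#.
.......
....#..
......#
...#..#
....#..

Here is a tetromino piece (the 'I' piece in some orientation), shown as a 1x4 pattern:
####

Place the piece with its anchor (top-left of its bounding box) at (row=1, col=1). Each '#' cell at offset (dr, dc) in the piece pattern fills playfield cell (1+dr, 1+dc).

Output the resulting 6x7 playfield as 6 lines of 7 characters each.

Answer: .....#.
.####..
....#..
......#
...#..#
....#..

Derivation:
Fill (1+0,1+0) = (1,1)
Fill (1+0,1+1) = (1,2)
Fill (1+0,1+2) = (1,3)
Fill (1+0,1+3) = (1,4)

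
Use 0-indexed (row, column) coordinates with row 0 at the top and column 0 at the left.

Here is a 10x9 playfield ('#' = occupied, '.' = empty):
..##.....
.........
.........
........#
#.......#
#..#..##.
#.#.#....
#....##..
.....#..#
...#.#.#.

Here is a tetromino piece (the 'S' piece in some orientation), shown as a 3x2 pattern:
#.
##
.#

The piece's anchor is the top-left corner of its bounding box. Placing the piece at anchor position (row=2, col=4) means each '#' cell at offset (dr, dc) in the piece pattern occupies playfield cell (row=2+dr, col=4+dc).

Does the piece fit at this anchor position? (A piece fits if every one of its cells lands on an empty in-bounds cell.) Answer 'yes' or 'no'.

Answer: yes

Derivation:
Check each piece cell at anchor (2, 4):
  offset (0,0) -> (2,4): empty -> OK
  offset (1,0) -> (3,4): empty -> OK
  offset (1,1) -> (3,5): empty -> OK
  offset (2,1) -> (4,5): empty -> OK
All cells valid: yes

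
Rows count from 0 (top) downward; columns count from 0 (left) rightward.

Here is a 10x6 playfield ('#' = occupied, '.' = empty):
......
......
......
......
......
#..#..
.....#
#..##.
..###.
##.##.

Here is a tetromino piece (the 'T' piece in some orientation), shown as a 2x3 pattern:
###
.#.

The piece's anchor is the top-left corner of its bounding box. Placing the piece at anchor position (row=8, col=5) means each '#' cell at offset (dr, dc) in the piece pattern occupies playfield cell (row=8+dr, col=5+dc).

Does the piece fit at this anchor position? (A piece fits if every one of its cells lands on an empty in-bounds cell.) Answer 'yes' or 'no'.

Answer: no

Derivation:
Check each piece cell at anchor (8, 5):
  offset (0,0) -> (8,5): empty -> OK
  offset (0,1) -> (8,6): out of bounds -> FAIL
  offset (0,2) -> (8,7): out of bounds -> FAIL
  offset (1,1) -> (9,6): out of bounds -> FAIL
All cells valid: no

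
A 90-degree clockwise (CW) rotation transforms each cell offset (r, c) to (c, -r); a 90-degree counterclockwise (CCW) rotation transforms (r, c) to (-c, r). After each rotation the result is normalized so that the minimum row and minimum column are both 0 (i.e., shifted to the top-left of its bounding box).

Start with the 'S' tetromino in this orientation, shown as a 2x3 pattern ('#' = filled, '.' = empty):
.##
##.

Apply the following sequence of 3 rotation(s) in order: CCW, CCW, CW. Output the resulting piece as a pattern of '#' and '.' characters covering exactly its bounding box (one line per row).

Start:
.##
##.
After rotation 1 (CCW):
#.
##
.#
After rotation 2 (CCW):
.##
##.
After rotation 3 (CW):
#.
##
.#

Answer: #.
##
.#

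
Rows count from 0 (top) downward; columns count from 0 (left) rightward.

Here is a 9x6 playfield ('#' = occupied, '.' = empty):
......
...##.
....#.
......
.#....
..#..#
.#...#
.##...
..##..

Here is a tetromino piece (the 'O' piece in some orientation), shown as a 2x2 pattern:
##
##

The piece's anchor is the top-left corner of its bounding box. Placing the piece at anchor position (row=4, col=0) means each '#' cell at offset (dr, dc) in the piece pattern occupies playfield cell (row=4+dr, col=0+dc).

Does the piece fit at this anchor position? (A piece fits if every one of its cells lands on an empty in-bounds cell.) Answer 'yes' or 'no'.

Check each piece cell at anchor (4, 0):
  offset (0,0) -> (4,0): empty -> OK
  offset (0,1) -> (4,1): occupied ('#') -> FAIL
  offset (1,0) -> (5,0): empty -> OK
  offset (1,1) -> (5,1): empty -> OK
All cells valid: no

Answer: no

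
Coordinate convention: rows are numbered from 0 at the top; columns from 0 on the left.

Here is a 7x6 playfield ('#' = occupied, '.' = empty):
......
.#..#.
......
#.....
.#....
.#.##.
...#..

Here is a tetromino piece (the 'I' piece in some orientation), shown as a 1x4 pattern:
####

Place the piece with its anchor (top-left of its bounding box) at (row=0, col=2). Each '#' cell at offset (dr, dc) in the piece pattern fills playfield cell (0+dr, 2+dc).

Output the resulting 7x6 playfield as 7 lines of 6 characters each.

Fill (0+0,2+0) = (0,2)
Fill (0+0,2+1) = (0,3)
Fill (0+0,2+2) = (0,4)
Fill (0+0,2+3) = (0,5)

Answer: ..####
.#..#.
......
#.....
.#....
.#.##.
...#..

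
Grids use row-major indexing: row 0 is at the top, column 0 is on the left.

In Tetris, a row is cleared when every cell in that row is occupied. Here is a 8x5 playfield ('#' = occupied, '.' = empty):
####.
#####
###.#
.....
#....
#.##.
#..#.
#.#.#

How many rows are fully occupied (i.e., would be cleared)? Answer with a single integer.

Answer: 1

Derivation:
Check each row:
  row 0: 1 empty cell -> not full
  row 1: 0 empty cells -> FULL (clear)
  row 2: 1 empty cell -> not full
  row 3: 5 empty cells -> not full
  row 4: 4 empty cells -> not full
  row 5: 2 empty cells -> not full
  row 6: 3 empty cells -> not full
  row 7: 2 empty cells -> not full
Total rows cleared: 1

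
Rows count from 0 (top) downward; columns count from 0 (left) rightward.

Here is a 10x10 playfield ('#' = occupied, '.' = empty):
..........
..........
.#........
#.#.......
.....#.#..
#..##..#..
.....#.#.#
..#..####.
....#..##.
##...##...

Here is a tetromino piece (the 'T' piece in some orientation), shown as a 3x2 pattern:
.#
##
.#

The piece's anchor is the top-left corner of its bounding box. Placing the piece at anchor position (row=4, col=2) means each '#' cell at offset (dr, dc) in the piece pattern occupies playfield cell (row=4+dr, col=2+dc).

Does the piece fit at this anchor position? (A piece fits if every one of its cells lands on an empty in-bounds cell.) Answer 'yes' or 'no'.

Answer: no

Derivation:
Check each piece cell at anchor (4, 2):
  offset (0,1) -> (4,3): empty -> OK
  offset (1,0) -> (5,2): empty -> OK
  offset (1,1) -> (5,3): occupied ('#') -> FAIL
  offset (2,1) -> (6,3): empty -> OK
All cells valid: no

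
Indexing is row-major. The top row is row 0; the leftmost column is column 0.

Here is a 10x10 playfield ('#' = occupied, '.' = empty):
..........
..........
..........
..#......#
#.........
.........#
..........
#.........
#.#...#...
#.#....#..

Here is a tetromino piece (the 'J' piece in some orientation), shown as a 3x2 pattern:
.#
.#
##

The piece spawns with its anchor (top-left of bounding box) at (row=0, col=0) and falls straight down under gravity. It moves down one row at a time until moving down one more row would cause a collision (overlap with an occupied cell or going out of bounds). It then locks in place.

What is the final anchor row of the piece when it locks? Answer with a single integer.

Spawn at (row=0, col=0). Try each row:
  row 0: fits
  row 1: fits
  row 2: blocked -> lock at row 1

Answer: 1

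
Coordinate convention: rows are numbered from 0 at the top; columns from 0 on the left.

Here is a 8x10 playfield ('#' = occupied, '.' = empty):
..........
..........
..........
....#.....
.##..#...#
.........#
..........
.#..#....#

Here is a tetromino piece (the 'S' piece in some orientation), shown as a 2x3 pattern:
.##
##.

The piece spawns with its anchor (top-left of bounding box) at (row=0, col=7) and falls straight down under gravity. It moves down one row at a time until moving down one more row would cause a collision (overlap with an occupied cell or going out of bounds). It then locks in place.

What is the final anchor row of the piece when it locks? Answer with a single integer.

Spawn at (row=0, col=7). Try each row:
  row 0: fits
  row 1: fits
  row 2: fits
  row 3: fits
  row 4: blocked -> lock at row 3

Answer: 3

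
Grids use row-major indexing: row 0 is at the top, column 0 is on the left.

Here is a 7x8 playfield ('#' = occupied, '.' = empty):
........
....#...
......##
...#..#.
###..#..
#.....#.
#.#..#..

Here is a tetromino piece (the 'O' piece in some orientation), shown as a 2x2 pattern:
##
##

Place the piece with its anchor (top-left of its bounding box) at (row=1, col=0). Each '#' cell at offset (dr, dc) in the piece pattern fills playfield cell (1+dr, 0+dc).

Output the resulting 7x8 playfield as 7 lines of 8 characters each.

Fill (1+0,0+0) = (1,0)
Fill (1+0,0+1) = (1,1)
Fill (1+1,0+0) = (2,0)
Fill (1+1,0+1) = (2,1)

Answer: ........
##..#...
##....##
...#..#.
###..#..
#.....#.
#.#..#..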